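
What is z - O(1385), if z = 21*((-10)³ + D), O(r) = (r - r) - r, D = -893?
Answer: -38368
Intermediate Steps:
O(r) = -r (O(r) = 0 - r = -r)
z = -39753 (z = 21*((-10)³ - 893) = 21*(-1000 - 893) = 21*(-1893) = -39753)
z - O(1385) = -39753 - (-1)*1385 = -39753 - 1*(-1385) = -39753 + 1385 = -38368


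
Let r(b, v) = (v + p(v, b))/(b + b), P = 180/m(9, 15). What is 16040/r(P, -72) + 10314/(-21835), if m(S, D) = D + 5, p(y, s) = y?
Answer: -43789489/21835 ≈ -2005.5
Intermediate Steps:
m(S, D) = 5 + D
P = 9 (P = 180/(5 + 15) = 180/20 = 180*(1/20) = 9)
r(b, v) = v/b (r(b, v) = (v + v)/(b + b) = (2*v)/((2*b)) = (2*v)*(1/(2*b)) = v/b)
16040/r(P, -72) + 10314/(-21835) = 16040/((-72/9)) + 10314/(-21835) = 16040/((-72*1/9)) + 10314*(-1/21835) = 16040/(-8) - 10314/21835 = 16040*(-1/8) - 10314/21835 = -2005 - 10314/21835 = -43789489/21835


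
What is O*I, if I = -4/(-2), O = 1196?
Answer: 2392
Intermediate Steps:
I = 2 (I = -4*(-½) = 2)
O*I = 1196*2 = 2392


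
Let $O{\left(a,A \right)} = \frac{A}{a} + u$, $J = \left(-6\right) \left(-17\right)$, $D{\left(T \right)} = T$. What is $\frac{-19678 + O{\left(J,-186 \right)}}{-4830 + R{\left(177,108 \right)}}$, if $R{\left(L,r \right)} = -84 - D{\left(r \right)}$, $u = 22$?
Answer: $\frac{334183}{85374} \approx 3.9143$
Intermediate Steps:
$J = 102$
$O{\left(a,A \right)} = 22 + \frac{A}{a}$ ($O{\left(a,A \right)} = \frac{A}{a} + 22 = 22 + \frac{A}{a}$)
$R{\left(L,r \right)} = -84 - r$
$\frac{-19678 + O{\left(J,-186 \right)}}{-4830 + R{\left(177,108 \right)}} = \frac{-19678 + \left(22 - \frac{186}{102}\right)}{-4830 - 192} = \frac{-19678 + \left(22 - \frac{31}{17}\right)}{-4830 - 192} = \frac{-19678 + \frac{343}{17}}{-5022} = \left(- \frac{334183}{17}\right) \left(- \frac{1}{5022}\right) = \frac{334183}{85374}$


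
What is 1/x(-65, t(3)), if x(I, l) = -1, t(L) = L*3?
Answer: -1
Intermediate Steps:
t(L) = 3*L
1/x(-65, t(3)) = 1/(-1) = -1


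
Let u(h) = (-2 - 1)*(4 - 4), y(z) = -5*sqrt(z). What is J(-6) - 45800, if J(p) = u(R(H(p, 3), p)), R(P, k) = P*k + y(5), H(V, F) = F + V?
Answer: -45800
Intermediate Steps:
R(P, k) = -5*sqrt(5) + P*k (R(P, k) = P*k - 5*sqrt(5) = -5*sqrt(5) + P*k)
u(h) = 0 (u(h) = -3*0 = 0)
J(p) = 0
J(-6) - 45800 = 0 - 45800 = -45800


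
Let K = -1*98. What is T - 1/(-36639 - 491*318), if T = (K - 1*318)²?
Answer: 33361216513/192777 ≈ 1.7306e+5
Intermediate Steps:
K = -98
T = 173056 (T = (-98 - 1*318)² = (-98 - 318)² = (-416)² = 173056)
T - 1/(-36639 - 491*318) = 173056 - 1/(-36639 - 491*318) = 173056 - 1/(-36639 - 156138) = 173056 - 1/(-192777) = 173056 - 1*(-1/192777) = 173056 + 1/192777 = 33361216513/192777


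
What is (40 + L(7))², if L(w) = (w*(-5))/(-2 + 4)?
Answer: 2025/4 ≈ 506.25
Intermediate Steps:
L(w) = -5*w/2
(40 + L(7))² = (40 - 5/2*7)² = (40 - 35/2)² = (45/2)² = 2025/4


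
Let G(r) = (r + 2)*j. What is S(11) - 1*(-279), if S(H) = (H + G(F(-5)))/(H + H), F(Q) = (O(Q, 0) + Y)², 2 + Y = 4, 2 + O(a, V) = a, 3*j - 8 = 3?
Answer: 284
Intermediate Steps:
j = 11/3 (j = 8/3 + (⅓)*3 = 8/3 + 1 = 11/3 ≈ 3.6667)
O(a, V) = -2 + a
Y = 2 (Y = -2 + 4 = 2)
F(Q) = Q² (F(Q) = ((-2 + Q) + 2)² = Q²)
G(r) = 22/3 + 11*r/3 (G(r) = (r + 2)*(11/3) = (2 + r)*(11/3) = 22/3 + 11*r/3)
S(H) = (99 + H)/(2*H) (S(H) = (H + (22/3 + (11/3)*(-5)²))/(H + H) = (H + (22/3 + (11/3)*25))/((2*H)) = (H + (22/3 + 275/3))*(1/(2*H)) = (H + 99)*(1/(2*H)) = (99 + H)*(1/(2*H)) = (99 + H)/(2*H))
S(11) - 1*(-279) = (½)*(99 + 11)/11 - 1*(-279) = (½)*(1/11)*110 + 279 = 5 + 279 = 284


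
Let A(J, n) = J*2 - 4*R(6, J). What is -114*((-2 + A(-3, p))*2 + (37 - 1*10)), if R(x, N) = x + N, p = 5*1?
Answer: 1482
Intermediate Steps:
p = 5
R(x, N) = N + x
A(J, n) = -24 - 2*J (A(J, n) = J*2 - 4*(J + 6) = 2*J - 4*(6 + J) = 2*J + (-24 - 4*J) = -24 - 2*J)
-114*((-2 + A(-3, p))*2 + (37 - 1*10)) = -114*((-2 + (-24 - 2*(-3)))*2 + (37 - 1*10)) = -114*((-2 + (-24 + 6))*2 + (37 - 10)) = -114*((-2 - 18)*2 + 27) = -114*(-20*2 + 27) = -114*(-40 + 27) = -114*(-13) = 1482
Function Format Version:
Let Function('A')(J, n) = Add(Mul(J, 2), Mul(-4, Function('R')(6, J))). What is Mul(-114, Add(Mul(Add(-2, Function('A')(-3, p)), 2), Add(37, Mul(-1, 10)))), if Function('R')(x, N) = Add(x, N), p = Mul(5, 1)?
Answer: 1482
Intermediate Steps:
p = 5
Function('R')(x, N) = Add(N, x)
Function('A')(J, n) = Add(-24, Mul(-2, J)) (Function('A')(J, n) = Add(Mul(J, 2), Mul(-4, Add(J, 6))) = Add(Mul(2, J), Mul(-4, Add(6, J))) = Add(Mul(2, J), Add(-24, Mul(-4, J))) = Add(-24, Mul(-2, J)))
Mul(-114, Add(Mul(Add(-2, Function('A')(-3, p)), 2), Add(37, Mul(-1, 10)))) = Mul(-114, Add(Mul(Add(-2, Add(-24, Mul(-2, -3))), 2), Add(37, Mul(-1, 10)))) = Mul(-114, Add(Mul(Add(-2, Add(-24, 6)), 2), Add(37, -10))) = Mul(-114, Add(Mul(Add(-2, -18), 2), 27)) = Mul(-114, Add(Mul(-20, 2), 27)) = Mul(-114, Add(-40, 27)) = Mul(-114, -13) = 1482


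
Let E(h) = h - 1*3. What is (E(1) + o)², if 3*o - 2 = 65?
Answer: 3721/9 ≈ 413.44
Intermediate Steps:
E(h) = -3 + h (E(h) = h - 3 = -3 + h)
o = 67/3 (o = ⅔ + (⅓)*65 = ⅔ + 65/3 = 67/3 ≈ 22.333)
(E(1) + o)² = ((-3 + 1) + 67/3)² = (-2 + 67/3)² = (61/3)² = 3721/9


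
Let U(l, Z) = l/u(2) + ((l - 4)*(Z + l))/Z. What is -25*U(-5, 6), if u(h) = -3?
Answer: -25/6 ≈ -4.1667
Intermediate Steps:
U(l, Z) = -l/3 + (-4 + l)*(Z + l)/Z (U(l, Z) = l/(-3) + ((l - 4)*(Z + l))/Z = l*(-⅓) + ((-4 + l)*(Z + l))/Z = -l/3 + (-4 + l)*(Z + l)/Z)
-25*U(-5, 6) = -25*((-5)² - 4*(-5) + (⅔)*6*(-6 - 5))/6 = -25*(25 + 20 + (⅔)*6*(-11))/6 = -25*(25 + 20 - 44)/6 = -25/6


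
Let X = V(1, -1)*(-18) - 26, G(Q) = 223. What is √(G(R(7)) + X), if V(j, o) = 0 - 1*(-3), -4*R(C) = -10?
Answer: √143 ≈ 11.958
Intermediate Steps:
R(C) = 5/2 (R(C) = -¼*(-10) = 5/2)
V(j, o) = 3 (V(j, o) = 0 + 3 = 3)
X = -80 (X = 3*(-18) - 26 = -54 - 26 = -80)
√(G(R(7)) + X) = √(223 - 80) = √143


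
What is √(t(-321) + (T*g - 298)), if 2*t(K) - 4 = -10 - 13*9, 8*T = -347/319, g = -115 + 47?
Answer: I*√35642189/319 ≈ 18.715*I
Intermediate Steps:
g = -68
T = -347/2552 (T = (-347/319)/8 = (-347*1/319)/8 = (⅛)*(-347/319) = -347/2552 ≈ -0.13597)
t(K) = -123/2 (t(K) = 2 + (-10 - 13*9)/2 = 2 + (-10 - 117)/2 = 2 + (½)*(-127) = 2 - 127/2 = -123/2)
√(t(-321) + (T*g - 298)) = √(-123/2 + (-347/2552*(-68) - 298)) = √(-123/2 + (5899/638 - 298)) = √(-123/2 - 184225/638) = √(-111731/319) = I*√35642189/319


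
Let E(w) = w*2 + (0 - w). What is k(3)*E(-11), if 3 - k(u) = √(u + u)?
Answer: -33 + 11*√6 ≈ -6.0556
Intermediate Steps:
k(u) = 3 - √2*√u (k(u) = 3 - √(u + u) = 3 - √(2*u) = 3 - √2*√u)
E(w) = w (E(w) = 2*w - w = w)
k(3)*E(-11) = (3 - √2*√3)*(-11) = (3 - √6)*(-11) = -33 + 11*√6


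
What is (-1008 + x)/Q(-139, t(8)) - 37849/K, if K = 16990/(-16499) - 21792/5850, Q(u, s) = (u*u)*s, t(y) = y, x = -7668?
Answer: 5881839779390502/738927954689 ≈ 7960.0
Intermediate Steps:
Q(u, s) = s*u² (Q(u, s) = u²*s = s*u²)
K = -76489618/16086525 (K = 16990*(-1/16499) - 21792*1/5850 = -16990/16499 - 3632/975 = -76489618/16086525 ≈ -4.7549)
(-1008 + x)/Q(-139, t(8)) - 37849/K = (-1008 - 7668)/((8*(-139)²)) - 37849/(-76489618/16086525) = -8676/(8*19321) - 37849*(-16086525/76489618) = -8676/154568 + 608858884725/76489618 = -8676*1/154568 + 608858884725/76489618 = -2169/38642 + 608858884725/76489618 = 5881839779390502/738927954689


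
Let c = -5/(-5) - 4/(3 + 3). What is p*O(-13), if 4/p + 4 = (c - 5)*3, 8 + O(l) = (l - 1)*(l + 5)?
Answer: -208/9 ≈ -23.111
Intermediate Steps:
c = ⅓ (c = -5*(-⅕) - 4/6 = 1 - 4*⅙ = 1 - ⅔ = ⅓ ≈ 0.33333)
O(l) = -8 + (-1 + l)*(5 + l) (O(l) = -8 + (l - 1)*(l + 5) = -8 + (-1 + l)*(5 + l))
p = -2/9 (p = 4/(-4 + (⅓ - 5)*3) = 4/(-4 - 14/3*3) = 4/(-4 - 14) = 4/(-18) = 4*(-1/18) = -2/9 ≈ -0.22222)
p*O(-13) = -2*(-13 + (-13)² + 4*(-13))/9 = -2*(-13 + 169 - 52)/9 = -2/9*104 = -208/9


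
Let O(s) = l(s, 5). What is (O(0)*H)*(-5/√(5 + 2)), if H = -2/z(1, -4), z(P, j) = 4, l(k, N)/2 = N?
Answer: 25*√7/7 ≈ 9.4491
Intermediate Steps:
l(k, N) = 2*N
O(s) = 10 (O(s) = 2*5 = 10)
H = -½ (H = -2/4 = -2*¼ = -½ ≈ -0.50000)
(O(0)*H)*(-5/√(5 + 2)) = (10*(-½))*(-5/√(5 + 2)) = -(-25)/(√7) = -(-25)*√7/7 = 25*√7/7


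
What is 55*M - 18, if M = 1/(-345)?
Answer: -1253/69 ≈ -18.159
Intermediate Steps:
M = -1/345 ≈ -0.0028986
55*M - 18 = 55*(-1/345) - 18 = -11/69 - 18 = -1253/69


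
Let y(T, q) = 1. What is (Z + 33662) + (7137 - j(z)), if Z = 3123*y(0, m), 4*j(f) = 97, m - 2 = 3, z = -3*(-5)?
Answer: 175591/4 ≈ 43898.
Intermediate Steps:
z = 15
m = 5 (m = 2 + 3 = 5)
j(f) = 97/4 (j(f) = (1/4)*97 = 97/4)
Z = 3123 (Z = 3123*1 = 3123)
(Z + 33662) + (7137 - j(z)) = (3123 + 33662) + (7137 - 1*97/4) = 36785 + (7137 - 97/4) = 36785 + 28451/4 = 175591/4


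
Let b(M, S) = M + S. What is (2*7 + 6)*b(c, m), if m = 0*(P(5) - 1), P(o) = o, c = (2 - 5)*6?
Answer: -360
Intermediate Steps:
c = -18 (c = -3*6 = -18)
m = 0 (m = 0*(5 - 1) = 0*4 = 0)
(2*7 + 6)*b(c, m) = (2*7 + 6)*(-18 + 0) = (14 + 6)*(-18) = 20*(-18) = -360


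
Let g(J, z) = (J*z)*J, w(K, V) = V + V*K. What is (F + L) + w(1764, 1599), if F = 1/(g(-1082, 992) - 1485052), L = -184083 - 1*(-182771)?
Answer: 3271912862842989/1159873156 ≈ 2.8209e+6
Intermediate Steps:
w(K, V) = V + K*V
g(J, z) = z*J²
L = -1312 (L = -184083 + 182771 = -1312)
F = 1/1159873156 (F = 1/(992*(-1082)² - 1485052) = 1/(992*1170724 - 1485052) = 1/(1161358208 - 1485052) = 1/1159873156 ≈ 8.6216e-10)
(F + L) + w(1764, 1599) = (1/1159873156 - 1312) + 1599*(1 + 1764) = -1521753580671/1159873156 + 1599*1765 = -1521753580671/1159873156 + 2822235 = 3271912862842989/1159873156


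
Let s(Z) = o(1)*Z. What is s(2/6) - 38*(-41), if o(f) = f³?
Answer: 4675/3 ≈ 1558.3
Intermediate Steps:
s(Z) = Z (s(Z) = 1³*Z = 1*Z = Z)
s(2/6) - 38*(-41) = 2/6 - 38*(-41) = 2*(⅙) + 1558 = ⅓ + 1558 = 4675/3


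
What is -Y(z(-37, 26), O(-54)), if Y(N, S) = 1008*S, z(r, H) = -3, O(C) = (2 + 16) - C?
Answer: -72576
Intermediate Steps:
O(C) = 18 - C
-Y(z(-37, 26), O(-54)) = -1008*(18 - 1*(-54)) = -1008*(18 + 54) = -1008*72 = -1*72576 = -72576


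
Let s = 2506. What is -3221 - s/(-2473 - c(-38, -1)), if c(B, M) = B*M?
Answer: -8085425/2511 ≈ -3220.0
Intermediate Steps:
-3221 - s/(-2473 - c(-38, -1)) = -3221 - 2506/(-2473 - (-38)*(-1)) = -3221 - 2506/(-2473 - 1*38) = -3221 - 2506/(-2473 - 38) = -3221 - 2506/(-2511) = -3221 - 2506*(-1)/2511 = -3221 - 1*(-2506/2511) = -3221 + 2506/2511 = -8085425/2511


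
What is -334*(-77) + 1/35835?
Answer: 921604531/35835 ≈ 25718.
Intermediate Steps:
-334*(-77) + 1/35835 = 25718 + 1/35835 = 921604531/35835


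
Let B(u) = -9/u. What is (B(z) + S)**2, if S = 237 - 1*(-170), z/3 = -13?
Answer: 28026436/169 ≈ 1.6584e+5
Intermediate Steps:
z = -39 (z = 3*(-13) = -39)
S = 407 (S = 237 + 170 = 407)
(B(z) + S)**2 = (-9/(-39) + 407)**2 = (-9*(-1/39) + 407)**2 = (3/13 + 407)**2 = (5294/13)**2 = 28026436/169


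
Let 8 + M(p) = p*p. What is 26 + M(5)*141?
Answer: 2423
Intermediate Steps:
M(p) = -8 + p**2 (M(p) = -8 + p*p = -8 + p**2)
26 + M(5)*141 = 26 + (-8 + 5**2)*141 = 26 + (-8 + 25)*141 = 26 + 17*141 = 26 + 2397 = 2423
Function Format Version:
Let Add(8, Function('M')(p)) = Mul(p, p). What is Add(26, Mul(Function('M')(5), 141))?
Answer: 2423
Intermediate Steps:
Function('M')(p) = Add(-8, Pow(p, 2)) (Function('M')(p) = Add(-8, Mul(p, p)) = Add(-8, Pow(p, 2)))
Add(26, Mul(Function('M')(5), 141)) = Add(26, Mul(Add(-8, Pow(5, 2)), 141)) = Add(26, Mul(Add(-8, 25), 141)) = Add(26, Mul(17, 141)) = Add(26, 2397) = 2423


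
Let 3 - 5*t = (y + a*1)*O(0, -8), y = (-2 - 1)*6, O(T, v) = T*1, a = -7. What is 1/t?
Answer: 5/3 ≈ 1.6667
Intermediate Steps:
O(T, v) = T
y = -18 (y = -3*6 = -18)
t = ⅗ (t = ⅗ - (-18 - 7*1)*0/5 = ⅗ - (-18 - 7)*0/5 = ⅗ - (-5)*0 = ⅗ - ⅕*0 = ⅗ + 0 = ⅗ ≈ 0.60000)
1/t = 1/(⅗) = 5/3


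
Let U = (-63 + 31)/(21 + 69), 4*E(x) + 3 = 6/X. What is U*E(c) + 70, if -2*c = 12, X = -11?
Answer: 11602/165 ≈ 70.315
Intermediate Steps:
c = -6 (c = -½*12 = -6)
E(x) = -39/44 (E(x) = -¾ + (6/(-11))/4 = -¾ + (6*(-1/11))/4 = -¾ + (¼)*(-6/11) = -¾ - 3/22 = -39/44)
U = -16/45 (U = -32/90 = -32*1/90 = -16/45 ≈ -0.35556)
U*E(c) + 70 = -16/45*(-39/44) + 70 = 52/165 + 70 = 11602/165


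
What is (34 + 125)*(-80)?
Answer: -12720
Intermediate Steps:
(34 + 125)*(-80) = 159*(-80) = -12720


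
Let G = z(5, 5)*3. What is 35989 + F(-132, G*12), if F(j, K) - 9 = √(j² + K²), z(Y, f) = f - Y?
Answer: 36130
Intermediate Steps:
G = 0 (G = (5 - 1*5)*3 = (5 - 5)*3 = 0*3 = 0)
F(j, K) = 9 + √(K² + j²) (F(j, K) = 9 + √(j² + K²) = 9 + √(K² + j²))
35989 + F(-132, G*12) = 35989 + (9 + √((0*12)² + (-132)²)) = 35989 + (9 + √(0² + 17424)) = 35989 + (9 + √(0 + 17424)) = 35989 + (9 + √17424) = 35989 + (9 + 132) = 35989 + 141 = 36130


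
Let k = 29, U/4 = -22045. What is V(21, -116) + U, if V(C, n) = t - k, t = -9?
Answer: -88218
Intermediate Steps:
U = -88180 (U = 4*(-22045) = -88180)
V(C, n) = -38 (V(C, n) = -9 - 1*29 = -9 - 29 = -38)
V(21, -116) + U = -38 - 88180 = -88218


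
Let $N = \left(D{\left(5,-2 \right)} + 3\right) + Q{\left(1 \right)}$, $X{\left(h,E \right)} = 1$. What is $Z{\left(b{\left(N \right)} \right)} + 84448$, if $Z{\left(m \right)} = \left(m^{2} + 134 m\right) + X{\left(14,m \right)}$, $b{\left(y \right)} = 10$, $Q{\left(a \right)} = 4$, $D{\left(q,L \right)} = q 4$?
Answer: $85889$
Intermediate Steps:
$D{\left(q,L \right)} = 4 q$
$N = 27$ ($N = \left(4 \cdot 5 + 3\right) + 4 = \left(20 + 3\right) + 4 = 23 + 4 = 27$)
$Z{\left(m \right)} = 1 + m^{2} + 134 m$ ($Z{\left(m \right)} = \left(m^{2} + 134 m\right) + 1 = 1 + m^{2} + 134 m$)
$Z{\left(b{\left(N \right)} \right)} + 84448 = \left(1 + 10^{2} + 134 \cdot 10\right) + 84448 = \left(1 + 100 + 1340\right) + 84448 = 1441 + 84448 = 85889$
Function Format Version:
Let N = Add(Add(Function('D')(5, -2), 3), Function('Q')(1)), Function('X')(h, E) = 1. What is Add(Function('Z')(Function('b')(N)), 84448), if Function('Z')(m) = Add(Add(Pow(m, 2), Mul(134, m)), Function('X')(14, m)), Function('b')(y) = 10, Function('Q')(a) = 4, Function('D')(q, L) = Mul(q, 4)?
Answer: 85889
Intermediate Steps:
Function('D')(q, L) = Mul(4, q)
N = 27 (N = Add(Add(Mul(4, 5), 3), 4) = Add(Add(20, 3), 4) = Add(23, 4) = 27)
Function('Z')(m) = Add(1, Pow(m, 2), Mul(134, m)) (Function('Z')(m) = Add(Add(Pow(m, 2), Mul(134, m)), 1) = Add(1, Pow(m, 2), Mul(134, m)))
Add(Function('Z')(Function('b')(N)), 84448) = Add(Add(1, Pow(10, 2), Mul(134, 10)), 84448) = Add(Add(1, 100, 1340), 84448) = Add(1441, 84448) = 85889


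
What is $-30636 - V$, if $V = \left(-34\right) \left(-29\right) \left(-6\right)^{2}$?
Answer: $-66132$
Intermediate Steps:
$V = 35496$ ($V = 986 \cdot 36 = 35496$)
$-30636 - V = -30636 - 35496 = -66132$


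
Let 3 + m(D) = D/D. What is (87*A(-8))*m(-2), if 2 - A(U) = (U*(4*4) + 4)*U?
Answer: 172260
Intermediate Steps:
m(D) = -2 (m(D) = -3 + D/D = -3 + 1 = -2)
A(U) = 2 - U*(4 + 16*U) (A(U) = 2 - (U*(4*4) + 4)*U = 2 - (U*16 + 4)*U = 2 - (16*U + 4)*U = 2 - (4 + 16*U)*U = 2 - U*(4 + 16*U))
(87*A(-8))*m(-2) = (87*(2 - 16*(-8)**2 - 4*(-8)))*(-2) = (87*(2 - 16*64 + 32))*(-2) = (87*(2 - 1024 + 32))*(-2) = (87*(-990))*(-2) = -86130*(-2) = 172260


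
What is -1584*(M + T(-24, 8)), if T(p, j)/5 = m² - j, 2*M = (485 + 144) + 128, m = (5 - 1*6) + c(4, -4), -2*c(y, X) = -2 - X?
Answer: -567864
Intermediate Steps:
c(y, X) = 1 + X/2 (c(y, X) = -(-2 - X)/2 = 1 + X/2)
m = -2 (m = (5 - 1*6) + (1 + (½)*(-4)) = (5 - 6) + (1 - 2) = -1 - 1 = -2)
M = 757/2 (M = ((485 + 144) + 128)/2 = (629 + 128)/2 = (½)*757 = 757/2 ≈ 378.50)
T(p, j) = 20 - 5*j (T(p, j) = 5*((-2)² - j) = 5*(4 - j) = 20 - 5*j)
-1584*(M + T(-24, 8)) = -1584*(757/2 + (20 - 5*8)) = -1584*(757/2 + (20 - 40)) = -1584*(757/2 - 20) = -1584*717/2 = -567864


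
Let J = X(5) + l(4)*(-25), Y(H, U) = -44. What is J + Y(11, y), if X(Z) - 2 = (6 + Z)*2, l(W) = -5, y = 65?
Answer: 105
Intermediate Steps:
X(Z) = 14 + 2*Z (X(Z) = 2 + (6 + Z)*2 = 2 + (12 + 2*Z) = 14 + 2*Z)
J = 149 (J = (14 + 2*5) - 5*(-25) = (14 + 10) + 125 = 24 + 125 = 149)
J + Y(11, y) = 149 - 44 = 105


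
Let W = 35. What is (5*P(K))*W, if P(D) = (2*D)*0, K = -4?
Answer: 0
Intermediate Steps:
P(D) = 0
(5*P(K))*W = (5*0)*35 = 0*35 = 0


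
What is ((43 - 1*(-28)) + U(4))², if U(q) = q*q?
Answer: 7569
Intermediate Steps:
U(q) = q²
((43 - 1*(-28)) + U(4))² = ((43 - 1*(-28)) + 4²)² = ((43 + 28) + 16)² = (71 + 16)² = 87² = 7569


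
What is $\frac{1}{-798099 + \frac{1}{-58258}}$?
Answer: $- \frac{58258}{46495651543} \approx -1.253 \cdot 10^{-6}$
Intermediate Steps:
$\frac{1}{-798099 + \frac{1}{-58258}} = \frac{1}{-798099 - \frac{1}{58258}} = \frac{1}{- \frac{46495651543}{58258}} = - \frac{58258}{46495651543}$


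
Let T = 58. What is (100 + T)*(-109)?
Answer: -17222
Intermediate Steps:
(100 + T)*(-109) = (100 + 58)*(-109) = 158*(-109) = -17222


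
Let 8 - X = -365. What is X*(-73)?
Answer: -27229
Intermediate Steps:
X = 373 (X = 8 - 1*(-365) = 8 + 365 = 373)
X*(-73) = 373*(-73) = -27229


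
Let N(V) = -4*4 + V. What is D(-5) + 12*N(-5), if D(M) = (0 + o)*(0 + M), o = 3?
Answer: -267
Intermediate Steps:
N(V) = -16 + V
D(M) = 3*M (D(M) = (0 + 3)*(0 + M) = 3*M)
D(-5) + 12*N(-5) = 3*(-5) + 12*(-16 - 5) = -15 + 12*(-21) = -15 - 252 = -267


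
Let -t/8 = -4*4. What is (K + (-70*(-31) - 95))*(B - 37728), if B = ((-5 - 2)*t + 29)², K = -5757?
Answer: -2628804402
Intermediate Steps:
t = 128 (t = -(-32)*4 = -8*(-16) = 128)
B = 751689 (B = ((-5 - 2)*128 + 29)² = (-7*128 + 29)² = (-896 + 29)² = (-867)² = 751689)
(K + (-70*(-31) - 95))*(B - 37728) = (-5757 + (-70*(-31) - 95))*(751689 - 37728) = (-5757 + (2170 - 95))*713961 = (-5757 + 2075)*713961 = -3682*713961 = -2628804402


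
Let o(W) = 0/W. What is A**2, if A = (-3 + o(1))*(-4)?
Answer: 144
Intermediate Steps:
o(W) = 0
A = 12 (A = (-3 + 0)*(-4) = -3*(-4) = 12)
A**2 = 12**2 = 144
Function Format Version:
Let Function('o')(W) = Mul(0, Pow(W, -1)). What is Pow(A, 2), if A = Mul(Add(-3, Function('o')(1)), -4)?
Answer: 144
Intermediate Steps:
Function('o')(W) = 0
A = 12 (A = Mul(Add(-3, 0), -4) = Mul(-3, -4) = 12)
Pow(A, 2) = Pow(12, 2) = 144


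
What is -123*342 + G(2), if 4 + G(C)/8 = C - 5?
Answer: -42122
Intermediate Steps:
G(C) = -72 + 8*C (G(C) = -32 + 8*(C - 5) = -32 + 8*(-5 + C) = -32 + (-40 + 8*C) = -72 + 8*C)
-123*342 + G(2) = -123*342 + (-72 + 8*2) = -42066 + (-72 + 16) = -42066 - 56 = -42122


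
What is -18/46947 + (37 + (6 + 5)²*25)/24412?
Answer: 23885383/191011694 ≈ 0.12505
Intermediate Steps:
-18/46947 + (37 + (6 + 5)²*25)/24412 = -18*1/46947 + (37 + 11²*25)*(1/24412) = -6/15649 + (37 + 121*25)*(1/24412) = -6/15649 + (37 + 3025)*(1/24412) = -6/15649 + 3062*(1/24412) = -6/15649 + 1531/12206 = 23885383/191011694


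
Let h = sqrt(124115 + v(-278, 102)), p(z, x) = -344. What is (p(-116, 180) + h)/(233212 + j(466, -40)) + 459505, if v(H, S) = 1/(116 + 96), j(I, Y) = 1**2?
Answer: 107162539221/233213 + sqrt(1394556193)/24720578 ≈ 4.5951e+5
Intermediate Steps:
j(I, Y) = 1
v(H, S) = 1/212
h = sqrt(1394556193)/106 (h = sqrt(124115 + 1/212) = sqrt(26312381/212) = sqrt(1394556193)/106 ≈ 352.30)
(p(-116, 180) + h)/(233212 + j(466, -40)) + 459505 = (-344 + sqrt(1394556193)/106)/(233212 + 1) + 459505 = (-344 + sqrt(1394556193)/106)/233213 + 459505 = (-344 + sqrt(1394556193)/106)*(1/233213) + 459505 = (-344/233213 + sqrt(1394556193)/24720578) + 459505 = 107162539221/233213 + sqrt(1394556193)/24720578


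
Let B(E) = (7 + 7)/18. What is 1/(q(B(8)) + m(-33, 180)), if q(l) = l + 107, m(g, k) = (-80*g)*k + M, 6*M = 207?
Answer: 18/8556161 ≈ 2.1037e-6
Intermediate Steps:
M = 69/2 (M = (⅙)*207 = 69/2 ≈ 34.500)
m(g, k) = 69/2 - 80*g*k (m(g, k) = (-80*g)*k + 69/2 = -80*g*k + 69/2 = 69/2 - 80*g*k)
B(E) = 7/9 (B(E) = 14*(1/18) = 7/9)
q(l) = 107 + l
1/(q(B(8)) + m(-33, 180)) = 1/((107 + 7/9) + (69/2 - 80*(-33)*180)) = 1/(970/9 + (69/2 + 475200)) = 1/(970/9 + 950469/2) = 1/(8556161/18) = 18/8556161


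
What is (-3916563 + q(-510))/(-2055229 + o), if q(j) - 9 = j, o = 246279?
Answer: 1958532/904475 ≈ 2.1654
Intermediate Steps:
q(j) = 9 + j
(-3916563 + q(-510))/(-2055229 + o) = (-3916563 + (9 - 510))/(-2055229 + 246279) = (-3916563 - 501)/(-1808950) = -3917064*(-1/1808950) = 1958532/904475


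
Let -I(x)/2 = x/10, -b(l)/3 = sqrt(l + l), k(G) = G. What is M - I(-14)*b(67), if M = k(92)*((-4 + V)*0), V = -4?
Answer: 42*sqrt(134)/5 ≈ 97.237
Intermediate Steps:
b(l) = -3*sqrt(2)*sqrt(l) (b(l) = -3*sqrt(l + l) = -3*sqrt(2)*sqrt(l))
M = 0 (M = 92*((-4 - 4)*0) = 92*(-8*0) = 92*0 = 0)
I(x) = -x/5 (I(x) = -2*x/10 = -x/5)
M - I(-14)*b(67) = 0 - (-1/5*(-14))*(-3*sqrt(2)*sqrt(67)) = 0 - 14*(-3*sqrt(134))/5 = 0 - (-42)*sqrt(134)/5 = 0 + 42*sqrt(134)/5 = 42*sqrt(134)/5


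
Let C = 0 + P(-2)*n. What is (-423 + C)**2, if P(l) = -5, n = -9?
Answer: 142884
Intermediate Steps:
C = 45 (C = 0 - 5*(-9) = 0 + 45 = 45)
(-423 + C)**2 = (-423 + 45)**2 = (-378)**2 = 142884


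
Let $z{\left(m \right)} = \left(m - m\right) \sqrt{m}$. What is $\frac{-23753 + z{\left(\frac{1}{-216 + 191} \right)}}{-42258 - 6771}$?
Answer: $\frac{23753}{49029} \approx 0.48447$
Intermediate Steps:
$z{\left(m \right)} = 0$ ($z{\left(m \right)} = 0 \sqrt{m} = 0$)
$\frac{-23753 + z{\left(\frac{1}{-216 + 191} \right)}}{-42258 - 6771} = \frac{-23753 + 0}{-42258 - 6771} = - \frac{23753}{-49029} = \left(-23753\right) \left(- \frac{1}{49029}\right) = \frac{23753}{49029}$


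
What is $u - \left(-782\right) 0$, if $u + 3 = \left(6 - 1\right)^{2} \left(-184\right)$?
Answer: $-4603$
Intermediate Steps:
$u = -4603$ ($u = -3 + \left(6 - 1\right)^{2} \left(-184\right) = -3 + 5^{2} \left(-184\right) = -3 + 25 \left(-184\right) = -3 - 4600 = -4603$)
$u - \left(-782\right) 0 = -4603 - \left(-782\right) 0 = -4603 - 0 = -4603 + 0 = -4603$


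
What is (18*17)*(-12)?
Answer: -3672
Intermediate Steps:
(18*17)*(-12) = 306*(-12) = -3672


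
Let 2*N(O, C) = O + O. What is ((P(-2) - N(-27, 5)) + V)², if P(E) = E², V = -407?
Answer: 141376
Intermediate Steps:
N(O, C) = O (N(O, C) = (O + O)/2 = (2*O)/2 = O)
((P(-2) - N(-27, 5)) + V)² = (((-2)² - 1*(-27)) - 407)² = ((4 + 27) - 407)² = (31 - 407)² = (-376)² = 141376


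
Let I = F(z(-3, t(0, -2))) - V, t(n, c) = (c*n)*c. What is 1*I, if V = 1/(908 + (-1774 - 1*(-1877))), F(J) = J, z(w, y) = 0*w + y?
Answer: -1/1011 ≈ -0.00098912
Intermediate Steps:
t(n, c) = n*c**2
z(w, y) = y (z(w, y) = 0 + y = y)
V = 1/1011 (V = 1/(908 + (-1774 + 1877)) = 1/(908 + 103) = 1/1011 ≈ 0.00098912)
I = -1/1011 (I = 0*(-2)**2 - 1*1/1011 = 0*4 - 1/1011 = 0 - 1/1011 = -1/1011 ≈ -0.00098912)
1*I = 1*(-1/1011) = -1/1011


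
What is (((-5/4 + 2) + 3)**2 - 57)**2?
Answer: 471969/256 ≈ 1843.6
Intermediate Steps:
(((-5/4 + 2) + 3)**2 - 57)**2 = ((3/4 + 3)**2 - 57)**2 = ((15/4)**2 - 57)**2 = (225/16 - 57)**2 = (-687/16)**2 = 471969/256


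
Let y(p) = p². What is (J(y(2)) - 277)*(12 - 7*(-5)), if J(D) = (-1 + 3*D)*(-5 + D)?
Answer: -13536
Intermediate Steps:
(J(y(2)) - 277)*(12 - 7*(-5)) = ((5 - 16*2² + 3*(2²)²) - 277)*(12 - 7*(-5)) = ((5 - 16*4 + 3*4²) - 277)*(12 + 35) = ((5 - 64 + 3*16) - 277)*47 = ((5 - 64 + 48) - 277)*47 = (-11 - 277)*47 = -288*47 = -13536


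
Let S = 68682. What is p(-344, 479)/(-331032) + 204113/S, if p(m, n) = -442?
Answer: 144440795/48581068 ≈ 2.9732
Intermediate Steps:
p(-344, 479)/(-331032) + 204113/S = -442/(-331032) + 204113/68682 = -442*(-1/331032) + 204113*(1/68682) = 17/12732 + 204113/68682 = 144440795/48581068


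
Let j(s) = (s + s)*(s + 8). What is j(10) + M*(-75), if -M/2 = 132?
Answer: 20160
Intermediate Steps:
j(s) = 2*s*(8 + s) (j(s) = (2*s)*(8 + s) = 2*s*(8 + s))
M = -264 (M = -2*132 = -264)
j(10) + M*(-75) = 2*10*(8 + 10) - 264*(-75) = 2*10*18 + 19800 = 360 + 19800 = 20160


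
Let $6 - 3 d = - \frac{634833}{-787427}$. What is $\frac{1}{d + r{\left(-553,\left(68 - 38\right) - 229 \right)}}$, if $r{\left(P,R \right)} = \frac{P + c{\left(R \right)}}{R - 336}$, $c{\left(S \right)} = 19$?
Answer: $\frac{421273445}{1149821023} \approx 0.36638$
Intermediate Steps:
$r{\left(P,R \right)} = \frac{19 + P}{-336 + R}$ ($r{\left(P,R \right)} = \frac{P + 19}{R - 336} = \frac{19 + P}{-336 + R}$)
$d = \frac{1363243}{787427}$ ($d = 2 - \frac{\left(-634833\right) \frac{1}{-787427}}{3} = 2 - \frac{\left(-634833\right) \left(- \frac{1}{787427}\right)}{3} = 2 - \frac{211611}{787427} = \frac{1363243}{787427} \approx 1.7313$)
$\frac{1}{d + r{\left(-553,\left(68 - 38\right) - 229 \right)}} = \frac{1}{\frac{1363243}{787427} + \frac{19 - 553}{-336 + \left(\left(68 - 38\right) - 229\right)}} = \frac{1}{\frac{1363243}{787427} + \frac{1}{-336 + \left(30 - 229\right)} \left(-534\right)} = \frac{1}{\frac{1363243}{787427} + \frac{1}{-336 - 199} \left(-534\right)} = \frac{1}{\frac{1363243}{787427} + \frac{1}{-535} \left(-534\right)} = \frac{1}{\frac{1363243}{787427} - - \frac{534}{535}} = \frac{1}{\frac{1363243}{787427} + \frac{534}{535}} = \frac{1}{\frac{1149821023}{421273445}} = \frac{421273445}{1149821023}$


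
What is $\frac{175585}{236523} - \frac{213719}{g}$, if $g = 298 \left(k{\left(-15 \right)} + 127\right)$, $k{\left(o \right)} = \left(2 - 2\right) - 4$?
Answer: $- \frac{4901507383}{963279338} \approx -5.0884$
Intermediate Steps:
$k{\left(o \right)} = -4$ ($k{\left(o \right)} = 0 - 4 = -4$)
$g = 36654$ ($g = 298 \left(-4 + 127\right) = 298 \cdot 123 = 36654$)
$\frac{175585}{236523} - \frac{213719}{g} = \frac{175585}{236523} - \frac{213719}{36654} = - \frac{4901507383}{963279338}$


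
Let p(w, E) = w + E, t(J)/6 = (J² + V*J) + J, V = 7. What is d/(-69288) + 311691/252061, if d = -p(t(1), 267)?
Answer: 7225785863/5821600856 ≈ 1.2412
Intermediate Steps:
t(J) = 6*J² + 48*J (t(J) = 6*((J² + 7*J) + J) = 6*(J² + 8*J) = 6*J² + 48*J)
p(w, E) = E + w
d = -321 (d = -(267 + 6*1*(8 + 1)) = -(267 + 6*1*9) = -(267 + 54) = -1*321 = -321)
d/(-69288) + 311691/252061 = -321/(-69288) + 311691/252061 = -321*(-1/69288) + 311691*(1/252061) = 107/23096 + 311691/252061 = 7225785863/5821600856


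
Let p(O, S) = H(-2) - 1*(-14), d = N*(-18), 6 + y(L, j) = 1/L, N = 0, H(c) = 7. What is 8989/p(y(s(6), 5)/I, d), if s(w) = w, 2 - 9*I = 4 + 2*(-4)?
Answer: 8989/21 ≈ 428.05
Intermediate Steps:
I = ⅔ (I = 2/9 - (4 + 2*(-4))/9 = 2/9 - (4 - 8)/9 = 2/9 - ⅑*(-4) = 2/9 + 4/9 = ⅔ ≈ 0.66667)
y(L, j) = -6 + 1/L
d = 0 (d = 0*(-18) = 0)
p(O, S) = 21 (p(O, S) = 7 - 1*(-14) = 7 + 14 = 21)
8989/p(y(s(6), 5)/I, d) = 8989/21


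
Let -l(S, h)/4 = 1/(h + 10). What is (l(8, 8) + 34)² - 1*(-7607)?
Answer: 708583/81 ≈ 8747.9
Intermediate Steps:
l(S, h) = -4/(10 + h) (l(S, h) = -4/(h + 10) = -4/(10 + h))
(l(8, 8) + 34)² - 1*(-7607) = (-4/(10 + 8) + 34)² - 1*(-7607) = (-4/18 + 34)² + 7607 = (-4*1/18 + 34)² + 7607 = (-2/9 + 34)² + 7607 = (304/9)² + 7607 = 92416/81 + 7607 = 708583/81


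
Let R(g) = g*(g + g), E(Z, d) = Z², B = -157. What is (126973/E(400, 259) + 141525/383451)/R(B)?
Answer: 23777307941/1008179594560000 ≈ 2.3584e-5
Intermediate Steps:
R(g) = 2*g² (R(g) = g*(2*g) = 2*g²)
(126973/E(400, 259) + 141525/383451)/R(B) = (126973/(400²) + 141525/383451)/((2*(-157)²)) = (126973/160000 + 141525*(1/383451))/((2*24649)) = (126973*(1/160000) + 47175/127817)/49298 = (126973/160000 + 47175/127817)*(1/49298) = (23777307941/20450720000)*(1/49298) = 23777307941/1008179594560000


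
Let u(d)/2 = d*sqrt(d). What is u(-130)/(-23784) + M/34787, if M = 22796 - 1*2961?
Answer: 19835/34787 + 65*I*sqrt(130)/5946 ≈ 0.57018 + 0.12464*I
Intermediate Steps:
u(d) = 2*d**(3/2) (u(d) = 2*(d*sqrt(d)) = 2*d**(3/2))
M = 19835 (M = 22796 - 2961 = 19835)
u(-130)/(-23784) + M/34787 = (2*(-130)**(3/2))/(-23784) + 19835/34787 = (2*(-130*I*sqrt(130)))*(-1/23784) + 19835*(1/34787) = -260*I*sqrt(130)*(-1/23784) + 19835/34787 = 65*I*sqrt(130)/5946 + 19835/34787 = 19835/34787 + 65*I*sqrt(130)/5946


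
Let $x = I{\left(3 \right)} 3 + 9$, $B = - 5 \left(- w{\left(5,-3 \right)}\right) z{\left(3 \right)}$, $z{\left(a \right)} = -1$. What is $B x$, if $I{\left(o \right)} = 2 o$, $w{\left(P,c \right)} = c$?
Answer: $405$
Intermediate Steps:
$B = 15$ ($B = - 5 \left(\left(-1\right) \left(-3\right)\right) \left(-1\right) = \left(-5\right) 3 \left(-1\right) = \left(-15\right) \left(-1\right) = 15$)
$x = 27$ ($x = 2 \cdot 3 \cdot 3 + 9 = 6 \cdot 3 + 9 = 18 + 9 = 27$)
$B x = 15 \cdot 27 = 405$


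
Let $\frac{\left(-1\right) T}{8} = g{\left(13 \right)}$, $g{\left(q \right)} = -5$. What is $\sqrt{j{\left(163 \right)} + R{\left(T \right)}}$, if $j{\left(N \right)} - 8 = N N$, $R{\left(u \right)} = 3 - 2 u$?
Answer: $10 \sqrt{265} \approx 162.79$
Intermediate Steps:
$T = 40$ ($T = \left(-8\right) \left(-5\right) = 40$)
$j{\left(N \right)} = 8 + N^{2}$ ($j{\left(N \right)} = 8 + N N = 8 + N^{2}$)
$\sqrt{j{\left(163 \right)} + R{\left(T \right)}} = \sqrt{\left(8 + 163^{2}\right) + \left(3 - 80\right)} = \sqrt{\left(8 + 26569\right) + \left(3 - 80\right)} = \sqrt{26577 - 77} = \sqrt{26500} = 10 \sqrt{265}$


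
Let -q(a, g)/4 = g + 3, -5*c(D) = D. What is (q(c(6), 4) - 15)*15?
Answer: -645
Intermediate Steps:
c(D) = -D/5
q(a, g) = -12 - 4*g (q(a, g) = -4*(g + 3) = -4*(3 + g) = -12 - 4*g)
(q(c(6), 4) - 15)*15 = ((-12 - 4*4) - 15)*15 = ((-12 - 16) - 15)*15 = (-28 - 15)*15 = -43*15 = -645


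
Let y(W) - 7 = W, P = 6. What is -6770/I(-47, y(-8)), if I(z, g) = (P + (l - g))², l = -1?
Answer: -3385/18 ≈ -188.06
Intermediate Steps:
y(W) = 7 + W
I(z, g) = (5 - g)² (I(z, g) = (6 + (-1 - g))² = (5 - g)²)
-6770/I(-47, y(-8)) = -6770/(-5 + (7 - 8))² = -6770/(-5 - 1)² = -6770/((-6)²) = -6770/36 = -6770*1/36 = -3385/18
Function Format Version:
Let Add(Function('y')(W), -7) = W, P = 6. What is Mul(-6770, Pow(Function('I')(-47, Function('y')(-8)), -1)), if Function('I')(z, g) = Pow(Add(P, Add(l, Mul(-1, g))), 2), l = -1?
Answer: Rational(-3385, 18) ≈ -188.06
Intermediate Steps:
Function('y')(W) = Add(7, W)
Function('I')(z, g) = Pow(Add(5, Mul(-1, g)), 2) (Function('I')(z, g) = Pow(Add(6, Add(-1, Mul(-1, g))), 2) = Pow(Add(5, Mul(-1, g)), 2))
Mul(-6770, Pow(Function('I')(-47, Function('y')(-8)), -1)) = Mul(-6770, Pow(Pow(Add(-5, Add(7, -8)), 2), -1)) = Mul(-6770, Pow(Pow(Add(-5, -1), 2), -1)) = Mul(-6770, Pow(Pow(-6, 2), -1)) = Mul(-6770, Pow(36, -1)) = Mul(-6770, Rational(1, 36)) = Rational(-3385, 18)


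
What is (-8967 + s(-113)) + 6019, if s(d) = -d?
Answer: -2835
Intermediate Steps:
(-8967 + s(-113)) + 6019 = (-8967 - 1*(-113)) + 6019 = (-8967 + 113) + 6019 = -8854 + 6019 = -2835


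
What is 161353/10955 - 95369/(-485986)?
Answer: 79460066453/5323976630 ≈ 14.925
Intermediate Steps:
161353/10955 - 95369/(-485986) = 161353*(1/10955) - 95369*(-1/485986) = 161353/10955 + 95369/485986 = 79460066453/5323976630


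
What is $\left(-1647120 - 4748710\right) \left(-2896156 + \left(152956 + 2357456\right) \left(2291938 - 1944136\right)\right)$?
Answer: $-5584348952261022440$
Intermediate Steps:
$\left(-1647120 - 4748710\right) \left(-2896156 + \left(152956 + 2357456\right) \left(2291938 - 1944136\right)\right) = - 6395830 \left(-2896156 + 2510412 \cdot 347802\right) = - 6395830 \left(-2896156 + 873126314424\right) = \left(-6395830\right) 873123418268 = -5584348952261022440$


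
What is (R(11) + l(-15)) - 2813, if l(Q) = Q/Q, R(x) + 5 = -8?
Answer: -2825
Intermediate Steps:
R(x) = -13 (R(x) = -5 - 8 = -13)
l(Q) = 1
(R(11) + l(-15)) - 2813 = (-13 + 1) - 2813 = -12 - 2813 = -2825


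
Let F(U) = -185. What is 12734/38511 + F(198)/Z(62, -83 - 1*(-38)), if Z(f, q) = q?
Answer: 57019/12837 ≈ 4.4418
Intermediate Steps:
12734/38511 + F(198)/Z(62, -83 - 1*(-38)) = 12734/38511 - 185/(-83 - 1*(-38)) = 12734*(1/38511) - 185/(-83 + 38) = 12734/38511 - 185/(-45) = 12734/38511 - 185*(-1/45) = 12734/38511 + 37/9 = 57019/12837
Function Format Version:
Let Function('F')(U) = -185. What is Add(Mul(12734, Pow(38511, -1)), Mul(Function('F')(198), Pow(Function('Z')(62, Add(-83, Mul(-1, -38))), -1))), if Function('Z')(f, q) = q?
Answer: Rational(57019, 12837) ≈ 4.4418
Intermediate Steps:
Add(Mul(12734, Pow(38511, -1)), Mul(Function('F')(198), Pow(Function('Z')(62, Add(-83, Mul(-1, -38))), -1))) = Add(Mul(12734, Pow(38511, -1)), Mul(-185, Pow(Add(-83, Mul(-1, -38)), -1))) = Add(Mul(12734, Rational(1, 38511)), Mul(-185, Pow(Add(-83, 38), -1))) = Add(Rational(12734, 38511), Mul(-185, Pow(-45, -1))) = Add(Rational(12734, 38511), Mul(-185, Rational(-1, 45))) = Add(Rational(12734, 38511), Rational(37, 9)) = Rational(57019, 12837)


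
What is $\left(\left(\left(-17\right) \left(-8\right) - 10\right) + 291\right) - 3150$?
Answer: $-2733$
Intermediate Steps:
$\left(\left(\left(-17\right) \left(-8\right) - 10\right) + 291\right) - 3150 = \left(\left(136 - 10\right) + 291\right) - 3150 = \left(126 + 291\right) - 3150 = 417 - 3150 = -2733$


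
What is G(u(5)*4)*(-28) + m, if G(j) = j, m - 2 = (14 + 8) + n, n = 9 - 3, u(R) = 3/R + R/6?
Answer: -1958/15 ≈ -130.53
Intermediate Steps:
u(R) = 3/R + R/6 (u(R) = 3/R + R*(⅙) = 3/R + R/6)
n = 6
m = 30 (m = 2 + ((14 + 8) + 6) = 2 + (22 + 6) = 2 + 28 = 30)
G(u(5)*4)*(-28) + m = ((3/5 + (⅙)*5)*4)*(-28) + 30 = ((3*(⅕) + ⅚)*4)*(-28) + 30 = ((⅗ + ⅚)*4)*(-28) + 30 = ((43/30)*4)*(-28) + 30 = (86/15)*(-28) + 30 = -2408/15 + 30 = -1958/15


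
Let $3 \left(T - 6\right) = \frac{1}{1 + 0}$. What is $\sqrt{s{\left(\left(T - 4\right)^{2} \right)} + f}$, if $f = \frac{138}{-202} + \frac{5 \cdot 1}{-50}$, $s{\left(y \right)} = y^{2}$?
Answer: $\frac{\sqrt{2384548390}}{9090} \approx 5.372$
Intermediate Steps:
$T = \frac{19}{3}$ ($T = 6 + \frac{1}{3 \left(1 + 0\right)} = 6 + \frac{1}{3 \cdot 1} = 6 + \frac{1}{3} \cdot 1 = 6 + \frac{1}{3} = \frac{19}{3} \approx 6.3333$)
$f = - \frac{791}{1010}$ ($f = 138 \left(- \frac{1}{202}\right) + 5 \left(- \frac{1}{50}\right) = - \frac{69}{101} - \frac{1}{10} = - \frac{791}{1010} \approx -0.78317$)
$\sqrt{s{\left(\left(T - 4\right)^{2} \right)} + f} = \sqrt{\left(\left(\frac{19}{3} - 4\right)^{2}\right)^{2} - \frac{791}{1010}} = \sqrt{\left(\left(\frac{7}{3}\right)^{2}\right)^{2} - \frac{791}{1010}} = \sqrt{\left(\frac{49}{9}\right)^{2} - \frac{791}{1010}} = \sqrt{\frac{2401}{81} - \frac{791}{1010}} = \sqrt{\frac{2360939}{81810}} = \frac{\sqrt{2384548390}}{9090}$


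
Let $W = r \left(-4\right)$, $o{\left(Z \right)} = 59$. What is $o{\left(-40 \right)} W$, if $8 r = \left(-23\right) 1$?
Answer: $\frac{1357}{2} \approx 678.5$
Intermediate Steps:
$r = - \frac{23}{8}$ ($r = \frac{\left(-23\right) 1}{8} = \frac{1}{8} \left(-23\right) = - \frac{23}{8} \approx -2.875$)
$W = \frac{23}{2}$ ($W = \left(- \frac{23}{8}\right) \left(-4\right) = \frac{23}{2} \approx 11.5$)
$o{\left(-40 \right)} W = 59 \cdot \frac{23}{2} = \frac{1357}{2}$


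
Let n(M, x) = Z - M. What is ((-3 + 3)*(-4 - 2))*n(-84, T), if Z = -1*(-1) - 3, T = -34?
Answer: 0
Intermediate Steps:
Z = -2 (Z = 1 - 3 = -2)
n(M, x) = -2 - M
((-3 + 3)*(-4 - 2))*n(-84, T) = ((-3 + 3)*(-4 - 2))*(-2 - 1*(-84)) = (0*(-6))*(-2 + 84) = 0*82 = 0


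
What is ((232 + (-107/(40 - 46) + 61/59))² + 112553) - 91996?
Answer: 10462804261/125316 ≈ 83491.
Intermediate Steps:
((232 + (-107/(40 - 46) + 61/59))² + 112553) - 91996 = ((232 + (-107/(-6) + 61*(1/59)))² + 112553) - 91996 = ((232 + (-107*(-⅙) + 61/59))² + 112553) - 91996 = ((232 + (107/6 + 61/59))² + 112553) - 91996 = ((232 + 6679/354)² + 112553) - 91996 = ((88807/354)² + 112553) - 91996 = (7886683249/125316 + 112553) - 91996 = 21991374997/125316 - 91996 = 10462804261/125316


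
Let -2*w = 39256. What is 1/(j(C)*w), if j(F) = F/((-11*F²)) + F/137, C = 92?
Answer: -34661/456189069 ≈ -7.5980e-5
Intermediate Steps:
w = -19628 (w = -½*39256 = -19628)
j(F) = -1/(11*F) + F/137 (j(F) = F*(-1/(11*F²)) + F*(1/137) = -1/(11*F) + F/137)
1/(j(C)*w) = 1/((-1/11/92 + (1/137)*92)*(-19628)) = -1/19628/(-1/11*1/92 + 92/137) = -1/19628/(-1/1012 + 92/137) = -1/19628/(92967/138644) = (138644/92967)*(-1/19628) = -34661/456189069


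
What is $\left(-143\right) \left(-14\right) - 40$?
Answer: $1962$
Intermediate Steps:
$\left(-143\right) \left(-14\right) - 40 = 2002 - 40 = 1962$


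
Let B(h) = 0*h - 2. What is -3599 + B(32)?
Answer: -3601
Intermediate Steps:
B(h) = -2 (B(h) = 0 - 2 = -2)
-3599 + B(32) = -3599 - 2 = -3601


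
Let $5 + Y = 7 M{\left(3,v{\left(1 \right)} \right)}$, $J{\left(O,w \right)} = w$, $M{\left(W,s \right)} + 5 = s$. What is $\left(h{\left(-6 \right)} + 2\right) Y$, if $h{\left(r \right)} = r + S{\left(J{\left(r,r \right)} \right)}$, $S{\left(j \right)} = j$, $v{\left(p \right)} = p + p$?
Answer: $260$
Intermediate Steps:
$v{\left(p \right)} = 2 p$
$M{\left(W,s \right)} = -5 + s$
$Y = -26$ ($Y = -5 + 7 \left(-5 + 2 \cdot 1\right) = -5 + 7 \left(-5 + 2\right) = -5 + 7 \left(-3\right) = -5 - 21 = -26$)
$h{\left(r \right)} = 2 r$ ($h{\left(r \right)} = r + r = 2 r$)
$\left(h{\left(-6 \right)} + 2\right) Y = \left(2 \left(-6\right) + 2\right) \left(-26\right) = \left(-12 + 2\right) \left(-26\right) = \left(-10\right) \left(-26\right) = 260$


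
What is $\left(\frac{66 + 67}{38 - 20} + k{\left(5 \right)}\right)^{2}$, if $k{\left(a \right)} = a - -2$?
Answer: $\frac{67081}{324} \approx 207.04$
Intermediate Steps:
$k{\left(a \right)} = 2 + a$ ($k{\left(a \right)} = a + 2 = 2 + a$)
$\left(\frac{66 + 67}{38 - 20} + k{\left(5 \right)}\right)^{2} = \left(\frac{66 + 67}{38 - 20} + \left(2 + 5\right)\right)^{2} = \left(\frac{133}{18} + 7\right)^{2} = \left(\frac{259}{18}\right)^{2} = \frac{67081}{324}$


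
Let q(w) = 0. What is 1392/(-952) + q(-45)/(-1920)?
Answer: -174/119 ≈ -1.4622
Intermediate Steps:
1392/(-952) + q(-45)/(-1920) = 1392/(-952) + 0/(-1920) = 1392*(-1/952) + 0*(-1/1920) = -174/119 + 0 = -174/119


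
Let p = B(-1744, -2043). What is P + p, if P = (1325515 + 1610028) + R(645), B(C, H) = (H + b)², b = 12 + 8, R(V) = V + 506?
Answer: 7029223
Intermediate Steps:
R(V) = 506 + V
b = 20
B(C, H) = (20 + H)² (B(C, H) = (H + 20)² = (20 + H)²)
P = 2936694 (P = (1325515 + 1610028) + (506 + 645) = 2935543 + 1151 = 2936694)
p = 4092529 (p = (20 - 2043)² = (-2023)² = 4092529)
P + p = 2936694 + 4092529 = 7029223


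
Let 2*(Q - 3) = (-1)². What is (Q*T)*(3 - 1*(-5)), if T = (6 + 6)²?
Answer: 4032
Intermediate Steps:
T = 144 (T = 12² = 144)
Q = 7/2 (Q = 3 + (½)*(-1)² = 3 + (½)*1 = 3 + ½ = 7/2 ≈ 3.5000)
(Q*T)*(3 - 1*(-5)) = ((7/2)*144)*(3 - 1*(-5)) = 504*(3 + 5) = 504*8 = 4032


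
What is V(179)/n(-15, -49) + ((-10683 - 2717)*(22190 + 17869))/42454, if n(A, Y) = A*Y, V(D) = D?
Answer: -197266745867/15601845 ≈ -12644.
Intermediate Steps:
V(179)/n(-15, -49) + ((-10683 - 2717)*(22190 + 17869))/42454 = 179/((-15*(-49))) + ((-10683 - 2717)*(22190 + 17869))/42454 = 179/735 - 13400*40059*(1/42454) = 179*(1/735) - 536790600*1/42454 = 179/735 - 268395300/21227 = -197266745867/15601845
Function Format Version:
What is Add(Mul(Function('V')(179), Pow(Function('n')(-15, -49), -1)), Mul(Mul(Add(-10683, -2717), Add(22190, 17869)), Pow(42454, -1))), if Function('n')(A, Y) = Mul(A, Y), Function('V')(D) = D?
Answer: Rational(-197266745867, 15601845) ≈ -12644.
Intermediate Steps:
Add(Mul(Function('V')(179), Pow(Function('n')(-15, -49), -1)), Mul(Mul(Add(-10683, -2717), Add(22190, 17869)), Pow(42454, -1))) = Add(Mul(179, Pow(Mul(-15, -49), -1)), Mul(Mul(Add(-10683, -2717), Add(22190, 17869)), Pow(42454, -1))) = Add(Mul(179, Pow(735, -1)), Mul(Mul(-13400, 40059), Rational(1, 42454))) = Add(Mul(179, Rational(1, 735)), Mul(-536790600, Rational(1, 42454))) = Add(Rational(179, 735), Rational(-268395300, 21227)) = Rational(-197266745867, 15601845)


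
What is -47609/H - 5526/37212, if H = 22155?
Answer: -45096539/19629330 ≈ -2.2974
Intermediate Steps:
-47609/H - 5526/37212 = -47609/22155 - 5526/37212 = -47609*1/22155 - 5526*1/37212 = -47609/22155 - 921/6202 = -45096539/19629330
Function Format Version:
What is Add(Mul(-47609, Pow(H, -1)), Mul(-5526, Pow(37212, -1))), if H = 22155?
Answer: Rational(-45096539, 19629330) ≈ -2.2974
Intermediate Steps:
Add(Mul(-47609, Pow(H, -1)), Mul(-5526, Pow(37212, -1))) = Add(Mul(-47609, Pow(22155, -1)), Mul(-5526, Pow(37212, -1))) = Add(Mul(-47609, Rational(1, 22155)), Mul(-5526, Rational(1, 37212))) = Add(Rational(-47609, 22155), Rational(-921, 6202)) = Rational(-45096539, 19629330)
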